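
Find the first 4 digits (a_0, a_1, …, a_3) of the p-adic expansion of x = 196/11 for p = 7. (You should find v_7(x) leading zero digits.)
(a_0, …, a_3) = (0, 0, 1, 5)

v_7(196/11) = 2, so a_0 = ... = a_1 = 0. Factor out: x = 7^2 · u with u = 4/11 a unit in ℤ_7. Expand u iteratively via a_{v+i} = u_i mod 7, u_{i+1} = (u_i − a_{v+i})/7:
  u_0 = 4/11;  a_2 = 1;  u_1 = (u_0 − 1)/7 = -1/11
  u_1 = -1/11;  a_3 = 5;  u_2 = (u_1 − 5)/7 = -8/11
Digits: (0, 0, 1, 5).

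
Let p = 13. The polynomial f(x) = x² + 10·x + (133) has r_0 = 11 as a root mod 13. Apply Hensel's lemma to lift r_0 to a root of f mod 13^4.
r_3 = 22709 (mod 28561)

Hensel: r_{i+1} = r_i − f(r_i)·(f′(r_i))^{-1} mod 13^{i+2}, f′(x) = 2x + 10. Iterate:
  r_0 = 11 (mod 13)
  r_1 = 63 (mod 169)
  r_2 = 739 (mod 2197)
  r_3 = 22709 (mod 28561)
Final: r = 22709 satisfies f(r) ≡ 0 mod 13^4.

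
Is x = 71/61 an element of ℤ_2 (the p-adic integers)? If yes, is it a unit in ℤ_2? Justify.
x ∈ ℤ_2^× (unit); v_2(x) = 0

ℤ_2 = {x ∈ ℚ_2 : v_2(x) ≥ 0} and ℤ_2^× = {x ∈ ℤ_2 : v_2(x) = 0}. Here v_2(71/61) = v_2(num) − v_2(den) = 0; compare against these criteria.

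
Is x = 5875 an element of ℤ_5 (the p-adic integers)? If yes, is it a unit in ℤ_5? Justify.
x ∈ ℤ_5 but not a unit; v_5(x) = 3 > 0

ℤ_5 = {x ∈ ℚ_5 : v_5(x) ≥ 0} and ℤ_5^× = {x ∈ ℤ_5 : v_5(x) = 0}. Here v_5(5875) = v_5(num) − v_5(den) = 3; compare against these criteria.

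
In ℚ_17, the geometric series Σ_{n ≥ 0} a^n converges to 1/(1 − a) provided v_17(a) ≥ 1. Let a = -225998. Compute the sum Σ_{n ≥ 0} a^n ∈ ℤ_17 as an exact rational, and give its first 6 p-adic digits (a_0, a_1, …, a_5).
Σ a^n = 1/(1 − a) = 1/225999;  first 6 digits = (1, 0, 0, 5, 14, 16)

v_17(a) = 3 ≥ 1, so the series converges in ℤ_17 to 1/(1 − a) = 1/(1 − (-225998)) = 1/225999. Expand this rational in ℤ_17: compute digits iteratively via d_i = x_i mod 17, x_{i+1} = (x_i − d_i)/17. The first 6 digits are (1, 0, 0, 5, 14, 16).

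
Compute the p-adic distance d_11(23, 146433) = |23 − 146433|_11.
d_11(23, 146433) = 1/14641

Step 1 — x − y = 23 − 146433 = -146410. Step 2 — v_11(-146410) = 4 (factor: -146410 = −(11^4 · 10); the sign does not affect v_p). Step 3 — |x − y|_11 = 11^{-4} = 1/14641.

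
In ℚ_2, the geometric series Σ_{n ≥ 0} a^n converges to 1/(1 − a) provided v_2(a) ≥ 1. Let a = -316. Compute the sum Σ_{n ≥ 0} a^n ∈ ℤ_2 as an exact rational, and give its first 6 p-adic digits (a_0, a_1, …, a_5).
Σ a^n = 1/(1 − a) = 1/317;  first 6 digits = (1, 0, 1, 0, 1, 0)

v_2(a) = 2 ≥ 1, so the series converges in ℤ_2 to 1/(1 − a) = 1/(1 − (-316)) = 1/317. Expand this rational in ℤ_2: compute digits iteratively via d_i = x_i mod 2, x_{i+1} = (x_i − d_i)/2. The first 6 digits are (1, 0, 1, 0, 1, 0).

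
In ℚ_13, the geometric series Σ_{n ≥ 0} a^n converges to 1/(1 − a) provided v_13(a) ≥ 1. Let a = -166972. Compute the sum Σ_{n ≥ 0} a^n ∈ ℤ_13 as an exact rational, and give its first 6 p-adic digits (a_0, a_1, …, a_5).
Σ a^n = 1/(1 − a) = 1/166973;  first 6 digits = (1, 0, 0, 2, 7, 12)

v_13(a) = 3 ≥ 1, so the series converges in ℤ_13 to 1/(1 − a) = 1/(1 − (-166972)) = 1/166973. Expand this rational in ℤ_13: compute digits iteratively via d_i = x_i mod 13, x_{i+1} = (x_i − d_i)/13. The first 6 digits are (1, 0, 0, 2, 7, 12).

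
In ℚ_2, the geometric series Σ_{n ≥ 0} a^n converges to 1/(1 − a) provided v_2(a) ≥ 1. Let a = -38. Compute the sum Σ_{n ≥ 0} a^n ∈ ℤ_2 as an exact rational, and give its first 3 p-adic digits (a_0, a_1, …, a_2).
Σ a^n = 1/(1 − a) = 1/39;  first 3 digits = (1, 1, 1)

v_2(a) = 1 ≥ 1, so the series converges in ℤ_2 to 1/(1 − a) = 1/(1 − (-38)) = 1/39. Expand this rational in ℤ_2: compute digits iteratively via d_i = x_i mod 2, x_{i+1} = (x_i − d_i)/2. The first 3 digits are (1, 1, 1).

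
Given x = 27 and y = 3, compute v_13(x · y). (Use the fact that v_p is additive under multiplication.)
v_13(81) = 0

v_p(x) = 0 (factor: 27 = 13^0 · 27); v_p(y) = 0 (factor: 3 = 13^0 · 3). Additivity: v_p(xy) = v_p(x) + v_p(y) = 0 + 0 = 0. (Direct check: xy = 81 = 13^0 · (81).)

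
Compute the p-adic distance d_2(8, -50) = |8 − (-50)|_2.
d_2(8, -50) = 1/2

Step 1 — x − y = 8 − (-50) = 58. Step 2 — v_2(58) = 1 (factor: 58 = (2^1 · 29); the sign does not affect v_p). Step 3 — |x − y|_2 = 2^{-1} = 1/2.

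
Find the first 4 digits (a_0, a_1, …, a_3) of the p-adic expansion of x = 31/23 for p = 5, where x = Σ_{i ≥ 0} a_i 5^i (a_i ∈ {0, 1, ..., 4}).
(a_0, …, a_3) = (2, 4, 2, 4)

v_5(31/23) = 0 (numerator and denominator both coprime to 5), so x ∈ ℤ_5^×. Compute digits iteratively via a_i = x_i mod 5, x_{i+1} = (x_i − a_i)/5, with x_0 = x:
  x_0 = 31/23;  a_0 = 2;  x_1 = (x_0 − 2)/5 = -3/23
  x_1 = -3/23;  a_1 = 4;  x_2 = (x_1 − 4)/5 = -19/23
  x_2 = -19/23;  a_2 = 2;  x_3 = (x_2 − 2)/5 = -13/23
  x_3 = -13/23;  a_3 = 4;  x_4 = (x_3 − 4)/5 = -21/23
Digits: (2, 4, 2, 4).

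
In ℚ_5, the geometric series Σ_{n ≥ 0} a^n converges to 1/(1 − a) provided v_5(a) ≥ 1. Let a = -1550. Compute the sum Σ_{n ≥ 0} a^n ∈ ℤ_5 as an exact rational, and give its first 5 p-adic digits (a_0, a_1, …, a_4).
Σ a^n = 1/(1 − a) = 1/1551;  first 5 digits = (1, 0, 3, 2, 1)

v_5(a) = 2 ≥ 1, so the series converges in ℤ_5 to 1/(1 − a) = 1/(1 − (-1550)) = 1/1551. Expand this rational in ℤ_5: compute digits iteratively via d_i = x_i mod 5, x_{i+1} = (x_i − d_i)/5. The first 5 digits are (1, 0, 3, 2, 1).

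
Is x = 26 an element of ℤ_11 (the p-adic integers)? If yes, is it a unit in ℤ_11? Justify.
x ∈ ℤ_11^× (unit); v_11(x) = 0

ℤ_11 = {x ∈ ℚ_11 : v_11(x) ≥ 0} and ℤ_11^× = {x ∈ ℤ_11 : v_11(x) = 0}. Here v_11(26) = v_11(num) − v_11(den) = 0; compare against these criteria.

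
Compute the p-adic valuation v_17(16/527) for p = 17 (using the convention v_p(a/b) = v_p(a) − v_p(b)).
v_17(16/527) = -1

Factor powers of 17 from the numerator and denominator of the reduced fraction: 16 = 17^0 · 16 and 527 = 17^1 · 31. Apply v_p(a/b) = v_p(a) − v_p(b): v_17(16/527) = 0 − 1 = -1.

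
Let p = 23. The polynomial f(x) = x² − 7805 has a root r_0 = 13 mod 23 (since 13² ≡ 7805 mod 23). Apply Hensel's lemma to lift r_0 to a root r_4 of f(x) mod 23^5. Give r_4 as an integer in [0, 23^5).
r_4 = 1844889 (mod 6436343)

Hensel's recurrence: r_{i+1} = r_i − f(r_i)·(f′(r_i))^{-1} mod 23^{i+2}, with f′(x) = 2x. Iterate:
  r_0 = 13 (mod 23)
  r_1 = 266 (mod 529)
  r_2 = 7672 (mod 12167)
  r_3 = 165843 (mod 279841)
  r_4 = 1844889 (mod 6436343)
Final: r_4 = 1844889, and one checks f(r_4) ≡ 0 mod 23^5.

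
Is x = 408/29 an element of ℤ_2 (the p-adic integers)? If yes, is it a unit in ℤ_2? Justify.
x ∈ ℤ_2 but not a unit; v_2(x) = 3 > 0

ℤ_2 = {x ∈ ℚ_2 : v_2(x) ≥ 0} and ℤ_2^× = {x ∈ ℤ_2 : v_2(x) = 0}. Here v_2(408/29) = v_2(num) − v_2(den) = 3; compare against these criteria.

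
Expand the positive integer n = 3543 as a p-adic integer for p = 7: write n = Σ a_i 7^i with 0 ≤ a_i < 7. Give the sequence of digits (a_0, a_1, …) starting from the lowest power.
(a_0, a_1, …) = (1, 2, 2, 3, 1)

Repeated division by 7 gives the digits low-to-high: 3543 = 1 + 2·7^1 + 2·7^2 + 3·7^3 + 1·7^4. Digit sequence: (1, 2, 2, 3, 1).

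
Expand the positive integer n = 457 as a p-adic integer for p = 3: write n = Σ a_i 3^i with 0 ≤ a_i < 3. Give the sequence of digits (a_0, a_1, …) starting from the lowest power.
(a_0, a_1, …) = (1, 2, 2, 1, 2, 1)

Repeated division by 3 gives the digits low-to-high: 457 = 1 + 2·3^1 + 2·3^2 + 1·3^3 + 2·3^4 + 1·3^5. Digit sequence: (1, 2, 2, 1, 2, 1).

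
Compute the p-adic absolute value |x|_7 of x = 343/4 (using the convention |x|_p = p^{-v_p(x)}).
|343/4|_7 = 1/343

Step 1 — compute v_7(x) by factoring powers of 7 out of the numerator and denominator: v_7(343/4) = 3. Step 2 — apply |x|_p = p^{-v_p(x)} = 7^{-3} = 1/343.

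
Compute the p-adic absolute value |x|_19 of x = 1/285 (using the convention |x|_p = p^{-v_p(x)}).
|1/285|_19 = 19

Step 1 — compute v_19(x) by factoring powers of 19 out of the numerator and denominator: v_19(1/285) = -1. Step 2 — apply |x|_p = p^{-v_p(x)} = 19^{1} = 19.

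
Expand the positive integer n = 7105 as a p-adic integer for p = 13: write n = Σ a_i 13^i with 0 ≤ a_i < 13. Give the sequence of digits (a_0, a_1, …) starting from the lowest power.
(a_0, a_1, …) = (7, 0, 3, 3)

Repeated division by 13 gives the digits low-to-high: 7105 = 7 + 3·13^2 + 3·13^3. Digit sequence: (7, 0, 3, 3).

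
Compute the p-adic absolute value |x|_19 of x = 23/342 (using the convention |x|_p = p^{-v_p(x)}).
|23/342|_19 = 19

Step 1 — compute v_19(x) by factoring powers of 19 out of the numerator and denominator: v_19(23/342) = -1. Step 2 — apply |x|_p = p^{-v_p(x)} = 19^{1} = 19.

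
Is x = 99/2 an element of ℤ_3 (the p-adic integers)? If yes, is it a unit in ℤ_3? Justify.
x ∈ ℤ_3 but not a unit; v_3(x) = 2 > 0

ℤ_3 = {x ∈ ℚ_3 : v_3(x) ≥ 0} and ℤ_3^× = {x ∈ ℤ_3 : v_3(x) = 0}. Here v_3(99/2) = v_3(num) − v_3(den) = 2; compare against these criteria.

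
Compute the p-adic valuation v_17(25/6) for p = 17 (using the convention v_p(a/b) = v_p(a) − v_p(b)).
v_17(25/6) = 0

Factor powers of 17 from the numerator and denominator of the reduced fraction: 25 = 17^0 · 25 and 6 = 17^0 · 6. Apply v_p(a/b) = v_p(a) − v_p(b): v_17(25/6) = 0 − 0 = 0.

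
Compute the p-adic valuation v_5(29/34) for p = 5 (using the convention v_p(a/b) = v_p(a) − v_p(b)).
v_5(29/34) = 0

Factor powers of 5 from the numerator and denominator of the reduced fraction: 29 = 5^0 · 29 and 34 = 5^0 · 34. Apply v_p(a/b) = v_p(a) − v_p(b): v_5(29/34) = 0 − 0 = 0.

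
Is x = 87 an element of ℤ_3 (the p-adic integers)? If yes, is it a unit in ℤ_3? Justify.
x ∈ ℤ_3 but not a unit; v_3(x) = 1 > 0

ℤ_3 = {x ∈ ℚ_3 : v_3(x) ≥ 0} and ℤ_3^× = {x ∈ ℤ_3 : v_3(x) = 0}. Here v_3(87) = v_3(num) − v_3(den) = 1; compare against these criteria.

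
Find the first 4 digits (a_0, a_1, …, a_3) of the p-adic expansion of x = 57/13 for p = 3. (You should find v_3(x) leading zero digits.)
(a_0, …, a_3) = (0, 1, 2, 1)

v_3(57/13) = 1, so a_0 = ... = a_0 = 0. Factor out: x = 3^1 · u with u = 19/13 a unit in ℤ_3. Expand u iteratively via a_{v+i} = u_i mod 3, u_{i+1} = (u_i − a_{v+i})/3:
  u_0 = 19/13;  a_1 = 1;  u_1 = (u_0 − 1)/3 = 2/13
  u_1 = 2/13;  a_2 = 2;  u_2 = (u_1 − 2)/3 = -8/13
  u_2 = -8/13;  a_3 = 1;  u_3 = (u_2 − 1)/3 = -7/13
Digits: (0, 1, 2, 1).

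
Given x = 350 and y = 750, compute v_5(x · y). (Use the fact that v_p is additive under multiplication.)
v_5(262500) = 5

v_p(x) = 2 (factor: 350 = 5^2 · 14); v_p(y) = 3 (factor: 750 = 5^3 · 6). Additivity: v_p(xy) = v_p(x) + v_p(y) = 2 + 3 = 5. (Direct check: xy = 262500 = 5^5 · (84).)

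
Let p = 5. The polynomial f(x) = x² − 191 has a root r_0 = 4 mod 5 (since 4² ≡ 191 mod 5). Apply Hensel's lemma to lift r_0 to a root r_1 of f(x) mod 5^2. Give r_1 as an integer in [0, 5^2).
r_1 = 4 (mod 25)

Hensel's recurrence: r_{i+1} = r_i − f(r_i)·(f′(r_i))^{-1} mod 5^{i+2}, with f′(x) = 2x. Iterate:
  r_0 = 4 (mod 5)
  r_1 = 4 (mod 25)
Final: r_1 = 4, and one checks f(r_1) ≡ 0 mod 5^2.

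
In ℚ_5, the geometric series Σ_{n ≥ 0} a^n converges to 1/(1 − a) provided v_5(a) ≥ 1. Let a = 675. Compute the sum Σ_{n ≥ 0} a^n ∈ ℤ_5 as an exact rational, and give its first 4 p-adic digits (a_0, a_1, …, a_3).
Σ a^n = 1/(1 − a) = -1/674;  first 4 digits = (1, 0, 2, 0)

v_5(a) = 2 ≥ 1, so the series converges in ℤ_5 to 1/(1 − a) = 1/(1 − 675) = -1/674. Expand this rational in ℤ_5: compute digits iteratively via d_i = x_i mod 5, x_{i+1} = (x_i − d_i)/5. The first 4 digits are (1, 0, 2, 0).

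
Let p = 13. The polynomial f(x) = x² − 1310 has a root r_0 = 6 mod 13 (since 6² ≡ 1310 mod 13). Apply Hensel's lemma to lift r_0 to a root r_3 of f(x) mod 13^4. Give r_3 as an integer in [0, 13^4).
r_3 = 5830 (mod 28561)

Hensel's recurrence: r_{i+1} = r_i − f(r_i)·(f′(r_i))^{-1} mod 13^{i+2}, with f′(x) = 2x. Iterate:
  r_0 = 6 (mod 13)
  r_1 = 84 (mod 169)
  r_2 = 1436 (mod 2197)
  r_3 = 5830 (mod 28561)
Final: r_3 = 5830, and one checks f(r_3) ≡ 0 mod 13^4.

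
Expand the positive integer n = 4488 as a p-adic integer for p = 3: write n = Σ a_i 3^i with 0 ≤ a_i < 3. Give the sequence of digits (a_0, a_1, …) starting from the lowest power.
(a_0, a_1, …) = (0, 2, 0, 1, 1, 0, 0, 2)

Repeated division by 3 gives the digits low-to-high: 4488 = 2·3^1 + 1·3^3 + 1·3^4 + 2·3^7. Digit sequence: (0, 2, 0, 1, 1, 0, 0, 2).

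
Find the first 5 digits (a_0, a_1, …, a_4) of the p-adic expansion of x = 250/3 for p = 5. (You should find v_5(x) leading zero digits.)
(a_0, …, a_4) = (0, 0, 0, 4, 1)

v_5(250/3) = 3, so a_0 = ... = a_2 = 0. Factor out: x = 5^3 · u with u = 2/3 a unit in ℤ_5. Expand u iteratively via a_{v+i} = u_i mod 5, u_{i+1} = (u_i − a_{v+i})/5:
  u_0 = 2/3;  a_3 = 4;  u_1 = (u_0 − 4)/5 = -2/3
  u_1 = -2/3;  a_4 = 1;  u_2 = (u_1 − 1)/5 = -1/3
Digits: (0, 0, 0, 4, 1).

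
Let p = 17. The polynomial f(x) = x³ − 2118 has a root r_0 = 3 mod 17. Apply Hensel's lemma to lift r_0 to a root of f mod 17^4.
r_3 = 16136 (mod 83521)

Hensel: r_{i+1} = r_i − f(r_i)/f′(r_i) mod 17^{i+2}, where f′(x) = 3x². Iterate:
  r_0 = 3 (mod 17)
  r_1 = 241 (mod 289)
  r_2 = 1397 (mod 4913)
  r_3 = 16136 (mod 83521)
Final: r = 16136 with f(r) ≡ 0 mod 17^4.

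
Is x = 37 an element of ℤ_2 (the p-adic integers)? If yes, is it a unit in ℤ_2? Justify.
x ∈ ℤ_2^× (unit); v_2(x) = 0

ℤ_2 = {x ∈ ℚ_2 : v_2(x) ≥ 0} and ℤ_2^× = {x ∈ ℤ_2 : v_2(x) = 0}. Here v_2(37) = v_2(num) − v_2(den) = 0; compare against these criteria.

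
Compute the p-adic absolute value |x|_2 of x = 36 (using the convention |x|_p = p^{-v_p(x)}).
|36|_2 = 1/4

Step 1 — compute v_2(x) by factoring powers of 2 out of the numerator and denominator: v_2(36) = 2. Step 2 — apply |x|_p = p^{-v_p(x)} = 2^{-2} = 1/4.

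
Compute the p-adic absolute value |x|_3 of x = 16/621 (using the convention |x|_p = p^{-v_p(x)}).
|16/621|_3 = 27

Step 1 — compute v_3(x) by factoring powers of 3 out of the numerator and denominator: v_3(16/621) = -3. Step 2 — apply |x|_p = p^{-v_p(x)} = 3^{3} = 27.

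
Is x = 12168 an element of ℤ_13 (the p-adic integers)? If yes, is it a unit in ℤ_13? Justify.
x ∈ ℤ_13 but not a unit; v_13(x) = 2 > 0

ℤ_13 = {x ∈ ℚ_13 : v_13(x) ≥ 0} and ℤ_13^× = {x ∈ ℤ_13 : v_13(x) = 0}. Here v_13(12168) = v_13(num) − v_13(den) = 2; compare against these criteria.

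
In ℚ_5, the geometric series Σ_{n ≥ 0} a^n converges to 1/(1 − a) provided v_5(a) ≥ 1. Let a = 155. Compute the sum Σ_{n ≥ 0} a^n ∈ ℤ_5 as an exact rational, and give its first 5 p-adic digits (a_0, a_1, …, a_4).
Σ a^n = 1/(1 − a) = -1/154;  first 5 digits = (1, 1, 2, 4, 2)

v_5(a) = 1 ≥ 1, so the series converges in ℤ_5 to 1/(1 − a) = 1/(1 − 155) = -1/154. Expand this rational in ℤ_5: compute digits iteratively via d_i = x_i mod 5, x_{i+1} = (x_i − d_i)/5. The first 5 digits are (1, 1, 2, 4, 2).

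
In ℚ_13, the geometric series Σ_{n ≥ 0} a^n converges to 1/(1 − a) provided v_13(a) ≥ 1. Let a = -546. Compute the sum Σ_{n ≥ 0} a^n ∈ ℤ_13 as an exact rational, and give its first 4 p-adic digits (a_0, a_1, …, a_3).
Σ a^n = 1/(1 − a) = 1/547;  first 4 digits = (1, 10, 5, 4)

v_13(a) = 1 ≥ 1, so the series converges in ℤ_13 to 1/(1 − a) = 1/(1 − (-546)) = 1/547. Expand this rational in ℤ_13: compute digits iteratively via d_i = x_i mod 13, x_{i+1} = (x_i − d_i)/13. The first 4 digits are (1, 10, 5, 4).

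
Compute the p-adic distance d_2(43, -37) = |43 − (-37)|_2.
d_2(43, -37) = 1/16

Step 1 — x − y = 43 − (-37) = 80. Step 2 — v_2(80) = 4 (factor: 80 = (2^4 · 5); the sign does not affect v_p). Step 3 — |x − y|_2 = 2^{-4} = 1/16.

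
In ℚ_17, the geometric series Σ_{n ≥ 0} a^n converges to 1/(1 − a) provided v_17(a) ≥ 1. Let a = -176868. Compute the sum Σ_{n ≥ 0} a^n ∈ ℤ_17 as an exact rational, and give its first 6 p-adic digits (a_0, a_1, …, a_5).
Σ a^n = 1/(1 − a) = 1/176869;  first 6 digits = (1, 0, 0, 15, 14, 16)

v_17(a) = 3 ≥ 1, so the series converges in ℤ_17 to 1/(1 − a) = 1/(1 − (-176868)) = 1/176869. Expand this rational in ℤ_17: compute digits iteratively via d_i = x_i mod 17, x_{i+1} = (x_i − d_i)/17. The first 6 digits are (1, 0, 0, 15, 14, 16).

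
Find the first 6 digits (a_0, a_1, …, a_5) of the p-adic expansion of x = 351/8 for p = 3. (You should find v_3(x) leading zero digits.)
(a_0, …, a_5) = (0, 0, 0, 2, 1, 0)

v_3(351/8) = 3, so a_0 = ... = a_2 = 0. Factor out: x = 3^3 · u with u = 13/8 a unit in ℤ_3. Expand u iteratively via a_{v+i} = u_i mod 3, u_{i+1} = (u_i − a_{v+i})/3:
  u_0 = 13/8;  a_3 = 2;  u_1 = (u_0 − 2)/3 = -1/8
  u_1 = -1/8;  a_4 = 1;  u_2 = (u_1 − 1)/3 = -3/8
  u_2 = -3/8;  a_5 = 0;  u_3 = (u_2 − 0)/3 = -1/8
Digits: (0, 0, 0, 2, 1, 0).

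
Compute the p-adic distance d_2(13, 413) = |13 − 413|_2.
d_2(13, 413) = 1/16

Step 1 — x − y = 13 − 413 = -400. Step 2 — v_2(-400) = 4 (factor: -400 = −(2^4 · 25); the sign does not affect v_p). Step 3 — |x − y|_2 = 2^{-4} = 1/16.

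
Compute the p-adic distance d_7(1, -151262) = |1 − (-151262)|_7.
d_7(1, -151262) = 1/16807

Step 1 — x − y = 1 − (-151262) = 151263. Step 2 — v_7(151263) = 5 (factor: 151263 = (7^5 · 9); the sign does not affect v_p). Step 3 — |x − y|_7 = 7^{-5} = 1/16807.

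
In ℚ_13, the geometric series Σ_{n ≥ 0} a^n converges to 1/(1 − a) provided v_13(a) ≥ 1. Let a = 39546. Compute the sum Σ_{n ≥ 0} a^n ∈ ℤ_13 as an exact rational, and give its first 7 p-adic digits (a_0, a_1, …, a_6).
Σ a^n = 1/(1 − a) = -1/39545;  first 7 digits = (1, 0, 0, 5, 1, 0, 12)

v_13(a) = 3 ≥ 1, so the series converges in ℤ_13 to 1/(1 − a) = 1/(1 − 39546) = -1/39545. Expand this rational in ℤ_13: compute digits iteratively via d_i = x_i mod 13, x_{i+1} = (x_i − d_i)/13. The first 7 digits are (1, 0, 0, 5, 1, 0, 12).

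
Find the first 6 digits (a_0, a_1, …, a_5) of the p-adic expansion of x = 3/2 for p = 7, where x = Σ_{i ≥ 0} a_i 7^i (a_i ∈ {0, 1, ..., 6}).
(a_0, …, a_5) = (5, 3, 3, 3, 3, 3)

v_7(3/2) = 0 (numerator and denominator both coprime to 7), so x ∈ ℤ_7^×. Compute digits iteratively via a_i = x_i mod 7, x_{i+1} = (x_i − a_i)/7, with x_0 = x:
  x_0 = 3/2;  a_0 = 5;  x_1 = (x_0 − 5)/7 = -1/2
  x_1 = -1/2;  a_1 = 3;  x_2 = (x_1 − 3)/7 = -1/2
  x_2 = -1/2;  a_2 = 3;  x_3 = (x_2 − 3)/7 = -1/2
  x_3 = -1/2;  a_3 = 3;  x_4 = (x_3 − 3)/7 = -1/2
  x_4 = -1/2;  a_4 = 3;  x_5 = (x_4 − 3)/7 = -1/2
  x_5 = -1/2;  a_5 = 3;  x_6 = (x_5 − 3)/7 = -1/2
Digits: (5, 3, 3, 3, 3, 3).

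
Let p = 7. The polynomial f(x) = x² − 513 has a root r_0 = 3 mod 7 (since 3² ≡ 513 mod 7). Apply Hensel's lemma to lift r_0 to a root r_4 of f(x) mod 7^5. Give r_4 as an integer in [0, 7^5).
r_4 = 5428 (mod 16807)

Hensel's recurrence: r_{i+1} = r_i − f(r_i)·(f′(r_i))^{-1} mod 7^{i+2}, with f′(x) = 2x. Iterate:
  r_0 = 3 (mod 7)
  r_1 = 38 (mod 49)
  r_2 = 283 (mod 343)
  r_3 = 626 (mod 2401)
  r_4 = 5428 (mod 16807)
Final: r_4 = 5428, and one checks f(r_4) ≡ 0 mod 7^5.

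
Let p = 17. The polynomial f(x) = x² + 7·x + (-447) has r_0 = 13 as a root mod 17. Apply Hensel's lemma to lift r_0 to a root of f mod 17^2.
r_1 = 115 (mod 289)

Hensel: r_{i+1} = r_i − f(r_i)·(f′(r_i))^{-1} mod 17^{i+2}, f′(x) = 2x + 7. Iterate:
  r_0 = 13 (mod 17)
  r_1 = 115 (mod 289)
Final: r = 115 satisfies f(r) ≡ 0 mod 17^2.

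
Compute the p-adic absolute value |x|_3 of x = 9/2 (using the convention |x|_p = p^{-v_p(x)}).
|9/2|_3 = 1/9

Step 1 — compute v_3(x) by factoring powers of 3 out of the numerator and denominator: v_3(9/2) = 2. Step 2 — apply |x|_p = p^{-v_p(x)} = 3^{-2} = 1/9.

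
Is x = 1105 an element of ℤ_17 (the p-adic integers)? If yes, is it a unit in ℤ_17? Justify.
x ∈ ℤ_17 but not a unit; v_17(x) = 1 > 0

ℤ_17 = {x ∈ ℚ_17 : v_17(x) ≥ 0} and ℤ_17^× = {x ∈ ℤ_17 : v_17(x) = 0}. Here v_17(1105) = v_17(num) − v_17(den) = 1; compare against these criteria.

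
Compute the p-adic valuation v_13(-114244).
v_13(-114244) = 4

v_13(n) is the largest exponent k such that 13^k divides n. Factor out: -114244 = -13^4 · 4. (Sign doesn't affect v_p.) So v_13(-114244) = 4.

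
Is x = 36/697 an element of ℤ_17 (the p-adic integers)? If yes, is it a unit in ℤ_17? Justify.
x ∉ ℤ_17 (v_17(x) = -1 < 0)

ℤ_17 = {x ∈ ℚ_17 : v_17(x) ≥ 0} and ℤ_17^× = {x ∈ ℤ_17 : v_17(x) = 0}. Here v_17(36/697) = v_17(num) − v_17(den) = -1; compare against these criteria.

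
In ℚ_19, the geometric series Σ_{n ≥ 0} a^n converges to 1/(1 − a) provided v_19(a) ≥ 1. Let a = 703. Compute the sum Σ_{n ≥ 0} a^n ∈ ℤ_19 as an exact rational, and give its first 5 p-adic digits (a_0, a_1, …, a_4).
Σ a^n = 1/(1 − a) = -1/702;  first 5 digits = (1, 18, 2, 14, 10)

v_19(a) = 1 ≥ 1, so the series converges in ℤ_19 to 1/(1 − a) = 1/(1 − 703) = -1/702. Expand this rational in ℤ_19: compute digits iteratively via d_i = x_i mod 19, x_{i+1} = (x_i − d_i)/19. The first 5 digits are (1, 18, 2, 14, 10).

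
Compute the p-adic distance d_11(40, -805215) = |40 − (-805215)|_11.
d_11(40, -805215) = 1/161051

Step 1 — x − y = 40 − (-805215) = 805255. Step 2 — v_11(805255) = 5 (factor: 805255 = (11^5 · 5); the sign does not affect v_p). Step 3 — |x − y|_11 = 11^{-5} = 1/161051.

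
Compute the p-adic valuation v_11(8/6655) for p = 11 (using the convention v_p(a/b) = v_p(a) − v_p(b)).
v_11(8/6655) = -3

Factor powers of 11 from the numerator and denominator of the reduced fraction: 8 = 11^0 · 8 and 6655 = 11^3 · 5. Apply v_p(a/b) = v_p(a) − v_p(b): v_11(8/6655) = 0 − 3 = -3.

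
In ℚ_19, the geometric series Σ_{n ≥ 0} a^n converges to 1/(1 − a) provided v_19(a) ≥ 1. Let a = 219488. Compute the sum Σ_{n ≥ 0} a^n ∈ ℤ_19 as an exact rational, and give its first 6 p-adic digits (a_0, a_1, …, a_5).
Σ a^n = 1/(1 − a) = -1/219487;  first 6 digits = (1, 0, 0, 13, 1, 0)

v_19(a) = 3 ≥ 1, so the series converges in ℤ_19 to 1/(1 − a) = 1/(1 − 219488) = -1/219487. Expand this rational in ℤ_19: compute digits iteratively via d_i = x_i mod 19, x_{i+1} = (x_i − d_i)/19. The first 6 digits are (1, 0, 0, 13, 1, 0).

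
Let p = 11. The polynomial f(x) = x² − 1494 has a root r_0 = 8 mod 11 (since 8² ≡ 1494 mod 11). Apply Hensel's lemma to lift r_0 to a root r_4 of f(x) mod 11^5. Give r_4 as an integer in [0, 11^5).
r_4 = 39740 (mod 161051)

Hensel's recurrence: r_{i+1} = r_i − f(r_i)·(f′(r_i))^{-1} mod 11^{i+2}, with f′(x) = 2x. Iterate:
  r_0 = 8 (mod 11)
  r_1 = 52 (mod 121)
  r_2 = 1141 (mod 1331)
  r_3 = 10458 (mod 14641)
  r_4 = 39740 (mod 161051)
Final: r_4 = 39740, and one checks f(r_4) ≡ 0 mod 11^5.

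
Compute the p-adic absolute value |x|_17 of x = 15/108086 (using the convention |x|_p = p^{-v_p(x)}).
|15/108086|_17 = 4913

Step 1 — compute v_17(x) by factoring powers of 17 out of the numerator and denominator: v_17(15/108086) = -3. Step 2 — apply |x|_p = p^{-v_p(x)} = 17^{3} = 4913.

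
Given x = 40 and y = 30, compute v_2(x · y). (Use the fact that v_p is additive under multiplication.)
v_2(1200) = 4

v_p(x) = 3 (factor: 40 = 2^3 · 5); v_p(y) = 1 (factor: 30 = 2^1 · 15). Additivity: v_p(xy) = v_p(x) + v_p(y) = 3 + 1 = 4. (Direct check: xy = 1200 = 2^4 · (75).)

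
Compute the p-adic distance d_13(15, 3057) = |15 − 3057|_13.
d_13(15, 3057) = 1/169

Step 1 — x − y = 15 − 3057 = -3042. Step 2 — v_13(-3042) = 2 (factor: -3042 = −(13^2 · 18); the sign does not affect v_p). Step 3 — |x − y|_13 = 13^{-2} = 1/169.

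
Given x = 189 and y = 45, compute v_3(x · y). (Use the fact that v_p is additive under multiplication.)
v_3(8505) = 5

v_p(x) = 3 (factor: 189 = 3^3 · 7); v_p(y) = 2 (factor: 45 = 3^2 · 5). Additivity: v_p(xy) = v_p(x) + v_p(y) = 3 + 2 = 5. (Direct check: xy = 8505 = 3^5 · (35).)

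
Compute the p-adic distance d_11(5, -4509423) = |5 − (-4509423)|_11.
d_11(5, -4509423) = 1/161051

Step 1 — x − y = 5 − (-4509423) = 4509428. Step 2 — v_11(4509428) = 5 (factor: 4509428 = (11^5 · 28); the sign does not affect v_p). Step 3 — |x − y|_11 = 11^{-5} = 1/161051.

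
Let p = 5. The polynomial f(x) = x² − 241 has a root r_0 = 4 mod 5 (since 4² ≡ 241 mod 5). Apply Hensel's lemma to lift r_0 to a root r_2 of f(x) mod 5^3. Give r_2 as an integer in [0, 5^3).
r_2 = 79 (mod 125)

Hensel's recurrence: r_{i+1} = r_i − f(r_i)·(f′(r_i))^{-1} mod 5^{i+2}, with f′(x) = 2x. Iterate:
  r_0 = 4 (mod 5)
  r_1 = 4 (mod 25)
  r_2 = 79 (mod 125)
Final: r_2 = 79, and one checks f(r_2) ≡ 0 mod 5^3.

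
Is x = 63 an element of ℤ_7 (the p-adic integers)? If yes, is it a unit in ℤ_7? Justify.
x ∈ ℤ_7 but not a unit; v_7(x) = 1 > 0

ℤ_7 = {x ∈ ℚ_7 : v_7(x) ≥ 0} and ℤ_7^× = {x ∈ ℤ_7 : v_7(x) = 0}. Here v_7(63) = v_7(num) − v_7(den) = 1; compare against these criteria.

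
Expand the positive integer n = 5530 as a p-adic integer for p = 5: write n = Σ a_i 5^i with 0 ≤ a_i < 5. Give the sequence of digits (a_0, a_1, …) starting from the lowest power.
(a_0, a_1, …) = (0, 1, 1, 4, 3, 1)

Repeated division by 5 gives the digits low-to-high: 5530 = 1·5^1 + 1·5^2 + 4·5^3 + 3·5^4 + 1·5^5. Digit sequence: (0, 1, 1, 4, 3, 1).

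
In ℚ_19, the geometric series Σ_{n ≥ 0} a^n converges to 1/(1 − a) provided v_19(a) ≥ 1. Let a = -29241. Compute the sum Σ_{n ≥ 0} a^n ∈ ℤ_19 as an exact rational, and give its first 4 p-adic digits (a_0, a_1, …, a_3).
Σ a^n = 1/(1 − a) = 1/29242;  first 4 digits = (1, 0, 14, 14)

v_19(a) = 2 ≥ 1, so the series converges in ℤ_19 to 1/(1 − a) = 1/(1 − (-29241)) = 1/29242. Expand this rational in ℤ_19: compute digits iteratively via d_i = x_i mod 19, x_{i+1} = (x_i − d_i)/19. The first 4 digits are (1, 0, 14, 14).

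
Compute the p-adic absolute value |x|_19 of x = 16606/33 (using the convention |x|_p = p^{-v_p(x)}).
|16606/33|_19 = 1/361

Step 1 — compute v_19(x) by factoring powers of 19 out of the numerator and denominator: v_19(16606/33) = 2. Step 2 — apply |x|_p = p^{-v_p(x)} = 19^{-2} = 1/361.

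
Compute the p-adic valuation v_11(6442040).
v_11(6442040) = 5

v_11(n) is the largest exponent k such that 11^k divides n. Factor out: 6442040 = 11^5 · 40. (Sign doesn't affect v_p.) So v_11(6442040) = 5.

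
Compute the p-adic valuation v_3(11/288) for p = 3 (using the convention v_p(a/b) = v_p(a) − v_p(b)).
v_3(11/288) = -2

Factor powers of 3 from the numerator and denominator of the reduced fraction: 11 = 3^0 · 11 and 288 = 3^2 · 32. Apply v_p(a/b) = v_p(a) − v_p(b): v_3(11/288) = 0 − 2 = -2.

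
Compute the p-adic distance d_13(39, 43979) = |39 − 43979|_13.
d_13(39, 43979) = 1/2197

Step 1 — x − y = 39 − 43979 = -43940. Step 2 — v_13(-43940) = 3 (factor: -43940 = −(13^3 · 20); the sign does not affect v_p). Step 3 — |x − y|_13 = 13^{-3} = 1/2197.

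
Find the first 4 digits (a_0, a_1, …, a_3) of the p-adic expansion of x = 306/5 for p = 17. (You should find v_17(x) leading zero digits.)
(a_0, …, a_3) = (0, 7, 10, 13)

v_17(306/5) = 1, so a_0 = ... = a_0 = 0. Factor out: x = 17^1 · u with u = 18/5 a unit in ℤ_17. Expand u iteratively via a_{v+i} = u_i mod 17, u_{i+1} = (u_i − a_{v+i})/17:
  u_0 = 18/5;  a_1 = 7;  u_1 = (u_0 − 7)/17 = -1/5
  u_1 = -1/5;  a_2 = 10;  u_2 = (u_1 − 10)/17 = -3/5
  u_2 = -3/5;  a_3 = 13;  u_3 = (u_2 − 13)/17 = -4/5
Digits: (0, 7, 10, 13).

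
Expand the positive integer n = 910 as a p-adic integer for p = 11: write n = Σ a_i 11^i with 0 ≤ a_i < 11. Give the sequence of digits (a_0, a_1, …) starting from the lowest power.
(a_0, a_1, …) = (8, 5, 7)

Repeated division by 11 gives the digits low-to-high: 910 = 8 + 5·11^1 + 7·11^2. Digit sequence: (8, 5, 7).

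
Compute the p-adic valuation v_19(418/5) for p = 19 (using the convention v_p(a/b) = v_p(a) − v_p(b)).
v_19(418/5) = 1

Factor powers of 19 from the numerator and denominator of the reduced fraction: 418 = 19^1 · 22 and 5 = 19^0 · 5. Apply v_p(a/b) = v_p(a) − v_p(b): v_19(418/5) = 1 − 0 = 1.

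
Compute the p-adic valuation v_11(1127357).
v_11(1127357) = 5

v_11(n) is the largest exponent k such that 11^k divides n. Factor out: 1127357 = 11^5 · 7. (Sign doesn't affect v_p.) So v_11(1127357) = 5.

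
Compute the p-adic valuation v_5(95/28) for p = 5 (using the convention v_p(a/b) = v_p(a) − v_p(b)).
v_5(95/28) = 1

Factor powers of 5 from the numerator and denominator of the reduced fraction: 95 = 5^1 · 19 and 28 = 5^0 · 28. Apply v_p(a/b) = v_p(a) − v_p(b): v_5(95/28) = 1 − 0 = 1.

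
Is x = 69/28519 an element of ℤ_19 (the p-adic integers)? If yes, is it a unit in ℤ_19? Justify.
x ∉ ℤ_19 (v_19(x) = -2 < 0)

ℤ_19 = {x ∈ ℚ_19 : v_19(x) ≥ 0} and ℤ_19^× = {x ∈ ℤ_19 : v_19(x) = 0}. Here v_19(69/28519) = v_19(num) − v_19(den) = -2; compare against these criteria.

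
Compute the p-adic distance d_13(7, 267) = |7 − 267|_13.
d_13(7, 267) = 1/13

Step 1 — x − y = 7 − 267 = -260. Step 2 — v_13(-260) = 1 (factor: -260 = −(13^1 · 20); the sign does not affect v_p). Step 3 — |x − y|_13 = 13^{-1} = 1/13.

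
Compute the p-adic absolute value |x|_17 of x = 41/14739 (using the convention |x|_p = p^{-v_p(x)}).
|41/14739|_17 = 4913

Step 1 — compute v_17(x) by factoring powers of 17 out of the numerator and denominator: v_17(41/14739) = -3. Step 2 — apply |x|_p = p^{-v_p(x)} = 17^{3} = 4913.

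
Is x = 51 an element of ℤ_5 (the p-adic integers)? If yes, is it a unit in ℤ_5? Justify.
x ∈ ℤ_5^× (unit); v_5(x) = 0

ℤ_5 = {x ∈ ℚ_5 : v_5(x) ≥ 0} and ℤ_5^× = {x ∈ ℤ_5 : v_5(x) = 0}. Here v_5(51) = v_5(num) − v_5(den) = 0; compare against these criteria.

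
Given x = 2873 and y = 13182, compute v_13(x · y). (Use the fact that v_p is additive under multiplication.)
v_13(37871886) = 5

v_p(x) = 2 (factor: 2873 = 13^2 · 17); v_p(y) = 3 (factor: 13182 = 13^3 · 6). Additivity: v_p(xy) = v_p(x) + v_p(y) = 2 + 3 = 5. (Direct check: xy = 37871886 = 13^5 · (102).)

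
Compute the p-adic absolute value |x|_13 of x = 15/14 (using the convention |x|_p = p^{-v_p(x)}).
|15/14|_13 = 1

Step 1 — compute v_13(x) by factoring powers of 13 out of the numerator and denominator: v_13(15/14) = 0. Step 2 — apply |x|_p = p^{-v_p(x)} = 13^{0} = 1.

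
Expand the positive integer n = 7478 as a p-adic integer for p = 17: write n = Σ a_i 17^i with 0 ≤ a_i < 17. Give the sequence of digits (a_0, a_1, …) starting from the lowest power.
(a_0, a_1, …) = (15, 14, 8, 1)

Repeated division by 17 gives the digits low-to-high: 7478 = 15 + 14·17^1 + 8·17^2 + 1·17^3. Digit sequence: (15, 14, 8, 1).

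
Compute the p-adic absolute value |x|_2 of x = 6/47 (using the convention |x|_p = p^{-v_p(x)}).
|6/47|_2 = 1/2

Step 1 — compute v_2(x) by factoring powers of 2 out of the numerator and denominator: v_2(6/47) = 1. Step 2 — apply |x|_p = p^{-v_p(x)} = 2^{-1} = 1/2.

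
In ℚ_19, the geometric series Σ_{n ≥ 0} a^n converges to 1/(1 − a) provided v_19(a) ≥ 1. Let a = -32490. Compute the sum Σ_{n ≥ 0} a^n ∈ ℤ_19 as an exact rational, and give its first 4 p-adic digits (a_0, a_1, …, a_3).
Σ a^n = 1/(1 − a) = 1/32491;  first 4 digits = (1, 0, 5, 14)

v_19(a) = 2 ≥ 1, so the series converges in ℤ_19 to 1/(1 − a) = 1/(1 − (-32490)) = 1/32491. Expand this rational in ℤ_19: compute digits iteratively via d_i = x_i mod 19, x_{i+1} = (x_i − d_i)/19. The first 4 digits are (1, 0, 5, 14).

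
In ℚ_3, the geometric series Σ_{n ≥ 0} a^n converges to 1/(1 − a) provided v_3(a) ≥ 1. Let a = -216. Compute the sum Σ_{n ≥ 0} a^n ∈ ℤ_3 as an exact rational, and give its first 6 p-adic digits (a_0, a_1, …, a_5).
Σ a^n = 1/(1 − a) = 1/217;  first 6 digits = (1, 0, 0, 1, 0, 2)

v_3(a) = 3 ≥ 1, so the series converges in ℤ_3 to 1/(1 − a) = 1/(1 − (-216)) = 1/217. Expand this rational in ℤ_3: compute digits iteratively via d_i = x_i mod 3, x_{i+1} = (x_i − d_i)/3. The first 6 digits are (1, 0, 0, 1, 0, 2).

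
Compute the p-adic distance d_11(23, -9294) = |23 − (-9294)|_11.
d_11(23, -9294) = 1/1331

Step 1 — x − y = 23 − (-9294) = 9317. Step 2 — v_11(9317) = 3 (factor: 9317 = (11^3 · 7); the sign does not affect v_p). Step 3 — |x − y|_11 = 11^{-3} = 1/1331.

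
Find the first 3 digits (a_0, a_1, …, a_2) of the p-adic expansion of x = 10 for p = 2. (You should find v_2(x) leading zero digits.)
(a_0, …, a_2) = (0, 1, 0)

v_2(10) = 1, so a_0 = ... = a_0 = 0. Factor out: x = 2^1 · u with u = 5 a unit in ℤ_2. Expand u iteratively via a_{v+i} = u_i mod 2, u_{i+1} = (u_i − a_{v+i})/2:
  u_0 = 5;  a_1 = 1;  u_1 = (u_0 − 1)/2 = 2
  u_1 = 2;  a_2 = 0;  u_2 = (u_1 − 0)/2 = 1
Digits: (0, 1, 0).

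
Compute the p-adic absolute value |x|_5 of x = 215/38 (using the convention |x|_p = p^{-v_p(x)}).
|215/38|_5 = 1/5

Step 1 — compute v_5(x) by factoring powers of 5 out of the numerator and denominator: v_5(215/38) = 1. Step 2 — apply |x|_p = p^{-v_p(x)} = 5^{-1} = 1/5.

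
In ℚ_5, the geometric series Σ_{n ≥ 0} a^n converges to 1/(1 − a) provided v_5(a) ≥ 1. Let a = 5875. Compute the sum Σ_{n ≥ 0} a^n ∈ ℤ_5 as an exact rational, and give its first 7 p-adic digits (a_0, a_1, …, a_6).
Σ a^n = 1/(1 − a) = -1/5874;  first 7 digits = (1, 0, 0, 2, 4, 1, 4)

v_5(a) = 3 ≥ 1, so the series converges in ℤ_5 to 1/(1 − a) = 1/(1 − 5875) = -1/5874. Expand this rational in ℤ_5: compute digits iteratively via d_i = x_i mod 5, x_{i+1} = (x_i − d_i)/5. The first 7 digits are (1, 0, 0, 2, 4, 1, 4).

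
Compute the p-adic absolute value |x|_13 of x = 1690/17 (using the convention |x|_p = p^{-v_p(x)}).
|1690/17|_13 = 1/169

Step 1 — compute v_13(x) by factoring powers of 13 out of the numerator and denominator: v_13(1690/17) = 2. Step 2 — apply |x|_p = p^{-v_p(x)} = 13^{-2} = 1/169.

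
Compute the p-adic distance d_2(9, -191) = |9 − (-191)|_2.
d_2(9, -191) = 1/8

Step 1 — x − y = 9 − (-191) = 200. Step 2 — v_2(200) = 3 (factor: 200 = (2^3 · 25); the sign does not affect v_p). Step 3 — |x − y|_2 = 2^{-3} = 1/8.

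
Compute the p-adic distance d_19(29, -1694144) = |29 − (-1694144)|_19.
d_19(29, -1694144) = 1/130321

Step 1 — x − y = 29 − (-1694144) = 1694173. Step 2 — v_19(1694173) = 4 (factor: 1694173 = (19^4 · 13); the sign does not affect v_p). Step 3 — |x − y|_19 = 19^{-4} = 1/130321.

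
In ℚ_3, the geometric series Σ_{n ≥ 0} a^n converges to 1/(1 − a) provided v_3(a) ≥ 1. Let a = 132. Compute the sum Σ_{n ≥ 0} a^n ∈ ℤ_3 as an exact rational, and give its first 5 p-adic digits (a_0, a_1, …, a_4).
Σ a^n = 1/(1 − a) = -1/131;  first 5 digits = (1, 2, 0, 1, 1)

v_3(a) = 1 ≥ 1, so the series converges in ℤ_3 to 1/(1 − a) = 1/(1 − 132) = -1/131. Expand this rational in ℤ_3: compute digits iteratively via d_i = x_i mod 3, x_{i+1} = (x_i − d_i)/3. The first 5 digits are (1, 2, 0, 1, 1).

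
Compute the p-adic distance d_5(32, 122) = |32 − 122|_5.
d_5(32, 122) = 1/5

Step 1 — x − y = 32 − 122 = -90. Step 2 — v_5(-90) = 1 (factor: -90 = −(5^1 · 18); the sign does not affect v_p). Step 3 — |x − y|_5 = 5^{-1} = 1/5.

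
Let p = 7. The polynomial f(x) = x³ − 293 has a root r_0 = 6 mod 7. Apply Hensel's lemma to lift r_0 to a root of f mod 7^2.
r_1 = 48 (mod 49)

Hensel: r_{i+1} = r_i − f(r_i)/f′(r_i) mod 7^{i+2}, where f′(x) = 3x². Iterate:
  r_0 = 6 (mod 7)
  r_1 = 48 (mod 49)
Final: r = 48 with f(r) ≡ 0 mod 7^2.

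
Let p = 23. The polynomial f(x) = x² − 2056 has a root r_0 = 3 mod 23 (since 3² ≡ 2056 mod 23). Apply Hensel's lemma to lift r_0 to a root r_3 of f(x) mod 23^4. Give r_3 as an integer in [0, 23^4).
r_3 = 135680 (mod 279841)

Hensel's recurrence: r_{i+1} = r_i − f(r_i)·(f′(r_i))^{-1} mod 23^{i+2}, with f′(x) = 2x. Iterate:
  r_0 = 3 (mod 23)
  r_1 = 256 (mod 529)
  r_2 = 1843 (mod 12167)
  r_3 = 135680 (mod 279841)
Final: r_3 = 135680, and one checks f(r_3) ≡ 0 mod 23^4.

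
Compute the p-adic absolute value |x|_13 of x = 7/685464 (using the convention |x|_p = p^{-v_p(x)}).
|7/685464|_13 = 28561

Step 1 — compute v_13(x) by factoring powers of 13 out of the numerator and denominator: v_13(7/685464) = -4. Step 2 — apply |x|_p = p^{-v_p(x)} = 13^{4} = 28561.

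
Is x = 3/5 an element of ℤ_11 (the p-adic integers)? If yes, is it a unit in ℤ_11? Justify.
x ∈ ℤ_11^× (unit); v_11(x) = 0

ℤ_11 = {x ∈ ℚ_11 : v_11(x) ≥ 0} and ℤ_11^× = {x ∈ ℤ_11 : v_11(x) = 0}. Here v_11(3/5) = v_11(num) − v_11(den) = 0; compare against these criteria.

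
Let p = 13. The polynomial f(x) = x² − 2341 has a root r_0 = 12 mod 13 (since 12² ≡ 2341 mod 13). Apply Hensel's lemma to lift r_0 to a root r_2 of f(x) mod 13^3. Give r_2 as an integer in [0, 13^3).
r_2 = 12 (mod 2197)

Hensel's recurrence: r_{i+1} = r_i − f(r_i)·(f′(r_i))^{-1} mod 13^{i+2}, with f′(x) = 2x. Iterate:
  r_0 = 12 (mod 13)
  r_1 = 12 (mod 169)
  r_2 = 12 (mod 2197)
Final: r_2 = 12, and one checks f(r_2) ≡ 0 mod 13^3.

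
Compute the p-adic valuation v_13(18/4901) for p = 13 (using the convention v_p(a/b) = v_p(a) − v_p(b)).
v_13(18/4901) = -2

Factor powers of 13 from the numerator and denominator of the reduced fraction: 18 = 13^0 · 18 and 4901 = 13^2 · 29. Apply v_p(a/b) = v_p(a) − v_p(b): v_13(18/4901) = 0 − 2 = -2.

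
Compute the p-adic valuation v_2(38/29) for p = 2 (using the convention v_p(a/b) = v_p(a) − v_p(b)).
v_2(38/29) = 1

Factor powers of 2 from the numerator and denominator of the reduced fraction: 38 = 2^1 · 19 and 29 = 2^0 · 29. Apply v_p(a/b) = v_p(a) − v_p(b): v_2(38/29) = 1 − 0 = 1.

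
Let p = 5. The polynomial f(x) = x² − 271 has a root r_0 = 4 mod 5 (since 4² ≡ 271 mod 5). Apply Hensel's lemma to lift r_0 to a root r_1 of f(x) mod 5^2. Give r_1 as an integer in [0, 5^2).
r_1 = 14 (mod 25)

Hensel's recurrence: r_{i+1} = r_i − f(r_i)·(f′(r_i))^{-1} mod 5^{i+2}, with f′(x) = 2x. Iterate:
  r_0 = 4 (mod 5)
  r_1 = 14 (mod 25)
Final: r_1 = 14, and one checks f(r_1) ≡ 0 mod 5^2.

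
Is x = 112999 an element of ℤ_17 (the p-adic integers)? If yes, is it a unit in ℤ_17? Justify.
x ∈ ℤ_17 but not a unit; v_17(x) = 3 > 0

ℤ_17 = {x ∈ ℚ_17 : v_17(x) ≥ 0} and ℤ_17^× = {x ∈ ℤ_17 : v_17(x) = 0}. Here v_17(112999) = v_17(num) − v_17(den) = 3; compare against these criteria.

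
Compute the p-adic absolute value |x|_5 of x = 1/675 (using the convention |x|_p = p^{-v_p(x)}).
|1/675|_5 = 25

Step 1 — compute v_5(x) by factoring powers of 5 out of the numerator and denominator: v_5(1/675) = -2. Step 2 — apply |x|_p = p^{-v_p(x)} = 5^{2} = 25.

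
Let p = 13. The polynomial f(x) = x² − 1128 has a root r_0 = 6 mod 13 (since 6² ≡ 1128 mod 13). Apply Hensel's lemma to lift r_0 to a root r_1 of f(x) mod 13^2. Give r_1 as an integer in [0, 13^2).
r_1 = 97 (mod 169)

Hensel's recurrence: r_{i+1} = r_i − f(r_i)·(f′(r_i))^{-1} mod 13^{i+2}, with f′(x) = 2x. Iterate:
  r_0 = 6 (mod 13)
  r_1 = 97 (mod 169)
Final: r_1 = 97, and one checks f(r_1) ≡ 0 mod 13^2.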